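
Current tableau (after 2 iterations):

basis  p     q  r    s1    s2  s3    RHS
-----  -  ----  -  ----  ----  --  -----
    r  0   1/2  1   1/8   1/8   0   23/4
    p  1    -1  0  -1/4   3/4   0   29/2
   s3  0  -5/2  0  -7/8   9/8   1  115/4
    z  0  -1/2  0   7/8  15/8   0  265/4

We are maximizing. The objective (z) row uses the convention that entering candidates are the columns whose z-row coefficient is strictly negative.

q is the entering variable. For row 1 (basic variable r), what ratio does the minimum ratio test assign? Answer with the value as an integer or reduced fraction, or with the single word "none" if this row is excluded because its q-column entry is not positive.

23/2

Ratio = RHS / (q entry) = (23/4) / (1/2) = 23/2.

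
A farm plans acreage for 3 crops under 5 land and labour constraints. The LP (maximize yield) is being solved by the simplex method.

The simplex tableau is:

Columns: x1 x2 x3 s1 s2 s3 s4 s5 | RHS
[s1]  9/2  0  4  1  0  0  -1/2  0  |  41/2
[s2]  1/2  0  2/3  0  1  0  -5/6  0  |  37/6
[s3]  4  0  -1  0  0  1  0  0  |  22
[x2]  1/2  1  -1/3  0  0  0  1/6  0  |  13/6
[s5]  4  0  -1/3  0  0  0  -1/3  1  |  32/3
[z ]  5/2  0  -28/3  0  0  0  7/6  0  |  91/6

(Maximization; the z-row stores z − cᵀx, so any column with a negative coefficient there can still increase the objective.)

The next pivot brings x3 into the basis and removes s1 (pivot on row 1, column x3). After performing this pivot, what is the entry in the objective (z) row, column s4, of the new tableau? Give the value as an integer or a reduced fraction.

Pivot element is row 1, column x3: 4.
Normalize row 1: new (row 1, s4) = (-1/2)/4 = -1/8.
z-row ← z-row − (-28/3)·(new row 1): 7/6 − (-28/3)·(-1/8) = 0.

0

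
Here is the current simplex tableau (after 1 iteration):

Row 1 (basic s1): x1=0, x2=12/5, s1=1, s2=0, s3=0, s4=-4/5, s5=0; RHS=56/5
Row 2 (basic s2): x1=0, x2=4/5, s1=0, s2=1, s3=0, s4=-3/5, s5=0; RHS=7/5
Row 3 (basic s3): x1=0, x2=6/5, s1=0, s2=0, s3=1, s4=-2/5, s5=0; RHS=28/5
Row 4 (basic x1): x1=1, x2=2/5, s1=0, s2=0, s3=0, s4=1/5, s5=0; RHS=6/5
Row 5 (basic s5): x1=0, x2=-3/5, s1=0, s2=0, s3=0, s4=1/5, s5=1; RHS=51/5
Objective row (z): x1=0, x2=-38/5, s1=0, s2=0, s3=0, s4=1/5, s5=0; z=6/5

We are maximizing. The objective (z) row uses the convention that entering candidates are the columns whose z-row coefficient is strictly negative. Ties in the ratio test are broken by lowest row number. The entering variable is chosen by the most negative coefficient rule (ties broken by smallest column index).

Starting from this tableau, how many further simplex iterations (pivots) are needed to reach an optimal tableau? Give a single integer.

pivot: x2 in, s2 out → z = 29/2
pivot: s4 in, x1 out → z = 20
No improving column remains; optimal.

2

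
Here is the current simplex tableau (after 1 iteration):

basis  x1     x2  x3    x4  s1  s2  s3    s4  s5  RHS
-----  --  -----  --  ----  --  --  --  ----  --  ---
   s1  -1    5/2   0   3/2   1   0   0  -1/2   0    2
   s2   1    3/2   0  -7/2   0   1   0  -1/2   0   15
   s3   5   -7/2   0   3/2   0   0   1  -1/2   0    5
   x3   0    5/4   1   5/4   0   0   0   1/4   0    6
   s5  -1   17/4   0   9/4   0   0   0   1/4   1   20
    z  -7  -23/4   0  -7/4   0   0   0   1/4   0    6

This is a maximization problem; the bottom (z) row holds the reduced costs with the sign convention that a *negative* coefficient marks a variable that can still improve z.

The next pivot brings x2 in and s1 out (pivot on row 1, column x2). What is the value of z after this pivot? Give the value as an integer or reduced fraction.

53/5

Minimum ratio for x2: 2/(5/2) = 4/5.
z changes by −(z-row coeff of x2)·ratio = −(-23/4)·(4/5) = 23/5.
New z = 6 + (23/5) = 53/5.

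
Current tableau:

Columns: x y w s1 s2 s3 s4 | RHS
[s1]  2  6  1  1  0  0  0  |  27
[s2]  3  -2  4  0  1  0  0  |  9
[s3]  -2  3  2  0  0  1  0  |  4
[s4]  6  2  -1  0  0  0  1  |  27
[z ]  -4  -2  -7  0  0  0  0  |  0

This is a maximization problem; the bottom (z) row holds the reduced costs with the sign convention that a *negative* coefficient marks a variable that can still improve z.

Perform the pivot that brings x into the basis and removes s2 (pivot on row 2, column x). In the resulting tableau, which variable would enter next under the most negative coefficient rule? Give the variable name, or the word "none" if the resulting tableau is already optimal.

y

Pivot element 3. New z-row = old z-row − (-4)·(row 2/3).
Updated z-row coefficients: x: 0, y: -14/3, w: -5/3, s1: 0, s2: 4/3, s3: 0, s4: 0.
The most negative is -14/3 in column y, so y would enter next.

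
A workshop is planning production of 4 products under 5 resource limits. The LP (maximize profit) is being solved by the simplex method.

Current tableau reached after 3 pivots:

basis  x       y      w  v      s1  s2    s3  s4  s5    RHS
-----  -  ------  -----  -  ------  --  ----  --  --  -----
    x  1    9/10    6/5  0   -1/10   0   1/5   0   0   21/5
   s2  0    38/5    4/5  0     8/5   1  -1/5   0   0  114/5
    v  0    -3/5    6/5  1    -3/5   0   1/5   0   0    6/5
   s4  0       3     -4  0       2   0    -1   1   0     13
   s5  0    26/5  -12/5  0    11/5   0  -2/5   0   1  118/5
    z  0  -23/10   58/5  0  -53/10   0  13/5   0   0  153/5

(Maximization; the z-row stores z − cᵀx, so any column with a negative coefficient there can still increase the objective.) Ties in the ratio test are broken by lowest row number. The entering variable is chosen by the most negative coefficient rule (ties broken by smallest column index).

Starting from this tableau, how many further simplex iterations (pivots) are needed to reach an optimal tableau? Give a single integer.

pivot: s1 in, s4 out → z = 1301/20
pivot: s3 in, s5 out → z = 460/7
No improving column remains; optimal.

2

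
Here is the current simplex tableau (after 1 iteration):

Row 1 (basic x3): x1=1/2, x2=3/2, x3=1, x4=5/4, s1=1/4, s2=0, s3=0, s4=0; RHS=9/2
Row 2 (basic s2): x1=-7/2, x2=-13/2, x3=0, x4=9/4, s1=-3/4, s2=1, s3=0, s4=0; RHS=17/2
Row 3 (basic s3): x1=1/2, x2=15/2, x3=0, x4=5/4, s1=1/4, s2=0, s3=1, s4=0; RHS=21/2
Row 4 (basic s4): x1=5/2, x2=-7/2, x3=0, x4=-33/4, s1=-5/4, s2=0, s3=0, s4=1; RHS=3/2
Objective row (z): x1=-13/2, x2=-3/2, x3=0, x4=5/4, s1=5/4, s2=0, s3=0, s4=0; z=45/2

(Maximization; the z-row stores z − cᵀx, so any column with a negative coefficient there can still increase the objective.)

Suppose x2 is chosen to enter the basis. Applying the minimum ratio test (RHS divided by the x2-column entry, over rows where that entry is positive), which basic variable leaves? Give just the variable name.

Ratios: row 1 (x3): (9/2)/(3/2) = 3; row 2 (s2): entry -13/2 ≤ 0, skip; row 3 (s3): (21/2)/(15/2) = 7/5; row 4 (s4): entry -7/2 ≤ 0, skip.
Minimum ratio 7/5 is in the s3 row, so s3 leaves.

s3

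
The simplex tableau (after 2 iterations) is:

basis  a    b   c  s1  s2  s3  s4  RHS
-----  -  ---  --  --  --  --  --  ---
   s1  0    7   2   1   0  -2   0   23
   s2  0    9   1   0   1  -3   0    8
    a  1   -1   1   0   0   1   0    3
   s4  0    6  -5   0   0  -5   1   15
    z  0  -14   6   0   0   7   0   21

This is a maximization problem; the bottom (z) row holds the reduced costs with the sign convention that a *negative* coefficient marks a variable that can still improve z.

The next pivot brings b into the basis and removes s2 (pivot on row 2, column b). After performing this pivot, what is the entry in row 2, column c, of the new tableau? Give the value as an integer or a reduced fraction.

Pivot element is row 2, column b: 9.
Normalize row 2: new (row 2, c) = 1/9 = 1/9.
Row 2 is the pivot row, so the entry is 1/9.

1/9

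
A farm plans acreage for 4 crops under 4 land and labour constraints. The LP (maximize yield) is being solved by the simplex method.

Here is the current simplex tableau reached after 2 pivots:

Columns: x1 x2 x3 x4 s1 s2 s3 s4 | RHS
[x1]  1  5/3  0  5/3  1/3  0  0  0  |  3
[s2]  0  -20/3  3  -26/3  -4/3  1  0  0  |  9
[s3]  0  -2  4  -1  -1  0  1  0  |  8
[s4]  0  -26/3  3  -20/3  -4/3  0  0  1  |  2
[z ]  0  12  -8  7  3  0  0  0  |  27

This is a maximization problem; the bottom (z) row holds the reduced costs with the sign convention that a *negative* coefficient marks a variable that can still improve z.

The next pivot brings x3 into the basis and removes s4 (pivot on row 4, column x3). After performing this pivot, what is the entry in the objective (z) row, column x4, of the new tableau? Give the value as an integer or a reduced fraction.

Pivot element is row 4, column x3: 3.
Normalize row 4: new (row 4, x4) = (-20/3)/3 = -20/9.
z-row ← z-row − (-8)·(new row 4): 7 − (-8)·(-20/9) = -97/9.

-97/9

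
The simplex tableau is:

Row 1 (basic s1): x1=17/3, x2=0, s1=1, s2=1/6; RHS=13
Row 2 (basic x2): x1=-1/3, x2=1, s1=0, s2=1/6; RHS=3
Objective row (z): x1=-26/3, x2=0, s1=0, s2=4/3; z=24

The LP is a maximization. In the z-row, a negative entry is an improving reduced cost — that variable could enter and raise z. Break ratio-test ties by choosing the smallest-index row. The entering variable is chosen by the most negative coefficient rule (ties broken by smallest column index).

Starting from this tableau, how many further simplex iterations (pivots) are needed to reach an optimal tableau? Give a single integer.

pivot: x1 in, s1 out → z = 746/17
No improving column remains; optimal.

1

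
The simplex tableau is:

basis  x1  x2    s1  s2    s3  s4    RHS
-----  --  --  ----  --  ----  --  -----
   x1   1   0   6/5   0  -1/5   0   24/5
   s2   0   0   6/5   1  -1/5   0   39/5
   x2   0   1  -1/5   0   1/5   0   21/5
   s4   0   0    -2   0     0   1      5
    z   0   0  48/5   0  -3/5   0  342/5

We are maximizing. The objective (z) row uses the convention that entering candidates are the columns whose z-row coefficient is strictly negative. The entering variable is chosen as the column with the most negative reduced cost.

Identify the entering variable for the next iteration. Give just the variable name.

s3

Objective-row coefficients: x1: 0, x2: 0, s1: 48/5, s2: 0, s3: -3/5, s4: 0.
The most negative is -3/5 in column s3, so s3 enters.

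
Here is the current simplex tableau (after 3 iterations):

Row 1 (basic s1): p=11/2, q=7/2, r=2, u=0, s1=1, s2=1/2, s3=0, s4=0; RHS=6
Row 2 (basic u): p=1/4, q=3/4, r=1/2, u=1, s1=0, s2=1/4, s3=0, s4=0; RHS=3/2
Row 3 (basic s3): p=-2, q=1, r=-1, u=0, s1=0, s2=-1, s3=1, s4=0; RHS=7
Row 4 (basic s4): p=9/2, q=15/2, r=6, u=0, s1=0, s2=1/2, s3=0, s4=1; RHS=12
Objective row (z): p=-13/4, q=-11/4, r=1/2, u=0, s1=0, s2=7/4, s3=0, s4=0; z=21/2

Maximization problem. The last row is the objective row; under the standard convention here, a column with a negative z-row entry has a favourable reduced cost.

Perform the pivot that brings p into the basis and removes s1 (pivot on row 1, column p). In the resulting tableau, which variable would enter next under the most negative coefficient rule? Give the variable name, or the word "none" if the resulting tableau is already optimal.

Pivot element 11/2. New z-row = old z-row − (-13/4)·(row 1/(11/2)).
Updated z-row coefficients: p: 0, q: -15/22, r: 37/22, u: 0, s1: 13/22, s2: 45/22, s3: 0, s4: 0.
The most negative is -15/22 in column q, so q would enter next.

q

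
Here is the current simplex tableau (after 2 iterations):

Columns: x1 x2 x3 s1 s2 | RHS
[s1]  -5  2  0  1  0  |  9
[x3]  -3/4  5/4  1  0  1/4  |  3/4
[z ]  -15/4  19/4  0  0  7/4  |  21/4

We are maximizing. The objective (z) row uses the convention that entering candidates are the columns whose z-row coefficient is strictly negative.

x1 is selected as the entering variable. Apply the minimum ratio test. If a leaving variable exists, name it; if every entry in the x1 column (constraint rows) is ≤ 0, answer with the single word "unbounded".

unbounded

x1-column entries: row 1: -5, row 2: -3/4. All ≤ 0, so x1 can increase without bound; the LP is unbounded in this direction.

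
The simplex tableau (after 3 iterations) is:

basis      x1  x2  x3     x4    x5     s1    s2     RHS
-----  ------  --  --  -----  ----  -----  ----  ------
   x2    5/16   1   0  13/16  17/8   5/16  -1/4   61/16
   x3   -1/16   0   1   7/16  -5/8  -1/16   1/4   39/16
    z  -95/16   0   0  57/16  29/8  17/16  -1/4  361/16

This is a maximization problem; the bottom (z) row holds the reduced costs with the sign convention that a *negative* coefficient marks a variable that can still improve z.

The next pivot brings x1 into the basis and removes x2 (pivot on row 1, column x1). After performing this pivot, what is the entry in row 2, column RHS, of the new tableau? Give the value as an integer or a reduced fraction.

Pivot element is row 1, column x1: 5/16.
Normalize row 1: new (row 1, RHS) = (61/16)/(5/16) = 61/5.
row 2 ← row 2 − (-1/16)·(new row 1): 39/16 − (-1/16)·(61/5) = 16/5.

16/5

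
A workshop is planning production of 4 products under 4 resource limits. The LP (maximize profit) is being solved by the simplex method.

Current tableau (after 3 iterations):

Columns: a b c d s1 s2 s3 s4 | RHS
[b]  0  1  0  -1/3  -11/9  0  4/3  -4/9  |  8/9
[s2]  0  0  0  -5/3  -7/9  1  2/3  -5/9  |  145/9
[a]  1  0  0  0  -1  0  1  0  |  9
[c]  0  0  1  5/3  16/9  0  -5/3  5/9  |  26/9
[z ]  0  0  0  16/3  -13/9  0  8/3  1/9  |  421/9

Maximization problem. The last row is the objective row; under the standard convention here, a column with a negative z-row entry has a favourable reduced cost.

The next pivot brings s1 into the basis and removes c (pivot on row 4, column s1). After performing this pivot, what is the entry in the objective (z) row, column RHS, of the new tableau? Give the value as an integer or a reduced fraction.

393/8

Pivot element is row 4, column s1: 16/9.
Normalize row 4: new (row 4, RHS) = (26/9)/(16/9) = 13/8.
z-row ← z-row − (-13/9)·(new row 4): 421/9 − (-13/9)·(13/8) = 393/8.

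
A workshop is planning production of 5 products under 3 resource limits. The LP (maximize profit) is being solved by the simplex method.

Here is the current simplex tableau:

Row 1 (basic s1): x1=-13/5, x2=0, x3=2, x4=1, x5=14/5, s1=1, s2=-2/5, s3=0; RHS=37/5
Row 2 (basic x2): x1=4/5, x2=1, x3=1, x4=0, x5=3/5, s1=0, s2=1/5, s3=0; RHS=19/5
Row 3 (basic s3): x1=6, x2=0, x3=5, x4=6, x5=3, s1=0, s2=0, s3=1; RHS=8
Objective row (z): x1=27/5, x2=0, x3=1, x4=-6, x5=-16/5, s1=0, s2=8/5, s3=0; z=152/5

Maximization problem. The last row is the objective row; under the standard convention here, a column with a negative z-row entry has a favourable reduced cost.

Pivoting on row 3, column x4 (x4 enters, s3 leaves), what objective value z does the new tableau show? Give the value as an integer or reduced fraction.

192/5

Minimum ratio for x4: 8/6 = 4/3.
z changes by −(z-row coeff of x4)·ratio = −(-6)·(4/3) = 8.
New z = 152/5 + 8 = 192/5.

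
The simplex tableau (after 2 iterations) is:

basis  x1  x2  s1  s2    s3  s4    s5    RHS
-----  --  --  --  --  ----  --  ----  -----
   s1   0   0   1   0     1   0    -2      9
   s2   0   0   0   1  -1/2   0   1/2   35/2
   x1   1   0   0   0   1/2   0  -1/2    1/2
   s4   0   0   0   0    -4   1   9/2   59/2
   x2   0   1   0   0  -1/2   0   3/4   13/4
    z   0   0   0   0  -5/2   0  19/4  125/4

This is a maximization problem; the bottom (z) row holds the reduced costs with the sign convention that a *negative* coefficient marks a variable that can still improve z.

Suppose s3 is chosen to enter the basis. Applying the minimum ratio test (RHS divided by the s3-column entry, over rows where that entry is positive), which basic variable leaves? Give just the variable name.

Ratios: row 1 (s1): 9/1 = 9; row 2 (s2): entry -1/2 ≤ 0, skip; row 3 (x1): (1/2)/(1/2) = 1; row 4 (s4): entry -4 ≤ 0, skip; row 5 (x2): entry -1/2 ≤ 0, skip.
Minimum ratio 1 is in the x1 row, so x1 leaves.

x1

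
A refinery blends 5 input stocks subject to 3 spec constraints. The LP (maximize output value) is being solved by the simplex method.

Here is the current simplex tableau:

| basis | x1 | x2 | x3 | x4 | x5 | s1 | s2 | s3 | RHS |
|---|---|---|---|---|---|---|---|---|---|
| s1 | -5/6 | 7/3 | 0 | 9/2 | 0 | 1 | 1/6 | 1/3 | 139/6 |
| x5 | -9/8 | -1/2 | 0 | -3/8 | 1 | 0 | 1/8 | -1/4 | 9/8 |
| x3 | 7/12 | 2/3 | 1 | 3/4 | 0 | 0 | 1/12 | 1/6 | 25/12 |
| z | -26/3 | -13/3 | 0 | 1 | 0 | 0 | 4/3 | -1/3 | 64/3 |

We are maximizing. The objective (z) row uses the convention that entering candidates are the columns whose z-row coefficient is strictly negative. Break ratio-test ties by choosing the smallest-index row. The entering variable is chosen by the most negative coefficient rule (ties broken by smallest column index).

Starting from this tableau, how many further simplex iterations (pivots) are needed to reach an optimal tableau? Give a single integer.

pivot: x1 in, x3 out → z = 366/7
No improving column remains; optimal.

1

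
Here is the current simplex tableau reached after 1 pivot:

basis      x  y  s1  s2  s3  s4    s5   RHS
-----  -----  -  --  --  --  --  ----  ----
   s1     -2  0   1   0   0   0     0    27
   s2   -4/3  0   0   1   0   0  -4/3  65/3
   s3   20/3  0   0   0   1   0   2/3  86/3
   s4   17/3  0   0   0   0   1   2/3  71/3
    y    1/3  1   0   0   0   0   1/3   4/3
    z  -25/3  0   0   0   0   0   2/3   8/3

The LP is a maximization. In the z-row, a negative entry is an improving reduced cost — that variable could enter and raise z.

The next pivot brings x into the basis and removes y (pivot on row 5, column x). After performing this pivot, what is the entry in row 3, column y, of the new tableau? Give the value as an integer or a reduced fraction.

-20

Pivot element is row 5, column x: 1/3.
Normalize row 5: new (row 5, y) = 1/(1/3) = 3.
row 3 ← row 3 − (20/3)·(new row 5): 0 − (20/3)·3 = -20.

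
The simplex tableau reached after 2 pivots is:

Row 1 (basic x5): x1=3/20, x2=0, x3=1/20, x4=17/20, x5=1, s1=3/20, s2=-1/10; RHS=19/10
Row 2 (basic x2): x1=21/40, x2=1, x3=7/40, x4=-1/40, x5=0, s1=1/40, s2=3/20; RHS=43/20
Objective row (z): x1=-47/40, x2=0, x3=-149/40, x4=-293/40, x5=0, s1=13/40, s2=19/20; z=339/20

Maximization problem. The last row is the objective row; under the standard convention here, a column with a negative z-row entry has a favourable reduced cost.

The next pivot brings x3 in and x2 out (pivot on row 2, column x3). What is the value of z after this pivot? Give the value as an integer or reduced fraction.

439/7

Minimum ratio for x3: (43/20)/(7/40) = 86/7.
z changes by −(z-row coeff of x3)·ratio = −(-149/40)·(86/7) = 6407/140.
New z = 339/20 + (6407/140) = 439/7.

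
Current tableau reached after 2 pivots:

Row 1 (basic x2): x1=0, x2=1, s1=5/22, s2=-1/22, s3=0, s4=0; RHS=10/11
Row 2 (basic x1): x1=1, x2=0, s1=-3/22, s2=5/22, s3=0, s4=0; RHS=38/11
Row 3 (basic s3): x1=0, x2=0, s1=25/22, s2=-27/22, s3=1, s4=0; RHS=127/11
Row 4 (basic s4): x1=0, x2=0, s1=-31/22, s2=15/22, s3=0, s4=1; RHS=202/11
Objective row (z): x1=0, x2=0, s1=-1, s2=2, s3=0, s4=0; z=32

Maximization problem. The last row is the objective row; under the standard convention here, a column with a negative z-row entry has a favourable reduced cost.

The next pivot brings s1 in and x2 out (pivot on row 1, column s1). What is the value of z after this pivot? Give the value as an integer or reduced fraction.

Minimum ratio for s1: (10/11)/(5/22) = 4.
z changes by −(z-row coeff of s1)·ratio = −(-1)·4 = 4.
New z = 32 + 4 = 36.

36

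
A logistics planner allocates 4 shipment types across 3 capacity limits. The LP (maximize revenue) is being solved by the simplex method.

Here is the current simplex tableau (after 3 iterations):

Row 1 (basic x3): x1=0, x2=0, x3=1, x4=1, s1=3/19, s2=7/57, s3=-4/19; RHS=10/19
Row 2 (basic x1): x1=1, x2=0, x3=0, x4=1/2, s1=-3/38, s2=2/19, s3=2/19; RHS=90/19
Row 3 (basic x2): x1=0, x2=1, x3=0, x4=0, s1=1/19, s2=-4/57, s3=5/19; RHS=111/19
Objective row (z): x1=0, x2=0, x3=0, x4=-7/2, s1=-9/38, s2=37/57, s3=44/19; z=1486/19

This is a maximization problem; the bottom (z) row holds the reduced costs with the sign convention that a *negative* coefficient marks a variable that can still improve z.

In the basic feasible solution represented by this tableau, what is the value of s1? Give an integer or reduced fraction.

s1 is nonbasic (not in the basis column), so its value in the current BFS is 0.

0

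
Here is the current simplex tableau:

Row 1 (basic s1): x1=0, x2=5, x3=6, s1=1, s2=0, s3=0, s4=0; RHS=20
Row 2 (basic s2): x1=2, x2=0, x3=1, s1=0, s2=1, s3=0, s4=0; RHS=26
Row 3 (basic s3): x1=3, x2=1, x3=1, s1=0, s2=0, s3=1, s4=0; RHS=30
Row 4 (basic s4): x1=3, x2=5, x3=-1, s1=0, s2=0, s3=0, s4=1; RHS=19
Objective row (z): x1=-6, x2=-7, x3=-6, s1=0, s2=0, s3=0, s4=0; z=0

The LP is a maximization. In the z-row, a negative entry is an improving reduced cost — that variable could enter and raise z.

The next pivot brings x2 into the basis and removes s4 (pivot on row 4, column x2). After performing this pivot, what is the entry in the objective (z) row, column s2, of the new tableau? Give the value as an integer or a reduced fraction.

Pivot element is row 4, column x2: 5.
Normalize row 4: new (row 4, s2) = 0/5 = 0.
z-row ← z-row − (-7)·(new row 4): 0 − (-7)·0 = 0.

0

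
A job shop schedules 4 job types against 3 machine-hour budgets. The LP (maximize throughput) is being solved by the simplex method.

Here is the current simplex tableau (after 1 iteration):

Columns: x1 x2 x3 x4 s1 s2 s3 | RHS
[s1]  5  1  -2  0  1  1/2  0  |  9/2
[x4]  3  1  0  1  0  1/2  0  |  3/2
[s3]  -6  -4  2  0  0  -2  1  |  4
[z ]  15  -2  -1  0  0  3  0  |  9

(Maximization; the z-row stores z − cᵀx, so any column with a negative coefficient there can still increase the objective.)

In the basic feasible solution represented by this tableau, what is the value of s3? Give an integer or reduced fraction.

4

s3 is basic (row 3); its value is the RHS of that row: 4.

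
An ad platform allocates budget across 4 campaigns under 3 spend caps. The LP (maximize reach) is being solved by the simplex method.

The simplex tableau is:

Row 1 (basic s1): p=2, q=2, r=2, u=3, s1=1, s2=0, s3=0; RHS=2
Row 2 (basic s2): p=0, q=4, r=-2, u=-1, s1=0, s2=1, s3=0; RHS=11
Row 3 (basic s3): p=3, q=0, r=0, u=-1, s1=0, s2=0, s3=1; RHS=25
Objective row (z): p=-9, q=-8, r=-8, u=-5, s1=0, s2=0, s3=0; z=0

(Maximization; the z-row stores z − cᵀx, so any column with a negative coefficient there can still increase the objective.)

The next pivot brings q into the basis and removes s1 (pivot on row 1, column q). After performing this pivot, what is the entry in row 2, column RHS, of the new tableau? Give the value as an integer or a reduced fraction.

7

Pivot element is row 1, column q: 2.
Normalize row 1: new (row 1, RHS) = 2/2 = 1.
row 2 ← row 2 − 4·(new row 1): 11 − 4·1 = 7.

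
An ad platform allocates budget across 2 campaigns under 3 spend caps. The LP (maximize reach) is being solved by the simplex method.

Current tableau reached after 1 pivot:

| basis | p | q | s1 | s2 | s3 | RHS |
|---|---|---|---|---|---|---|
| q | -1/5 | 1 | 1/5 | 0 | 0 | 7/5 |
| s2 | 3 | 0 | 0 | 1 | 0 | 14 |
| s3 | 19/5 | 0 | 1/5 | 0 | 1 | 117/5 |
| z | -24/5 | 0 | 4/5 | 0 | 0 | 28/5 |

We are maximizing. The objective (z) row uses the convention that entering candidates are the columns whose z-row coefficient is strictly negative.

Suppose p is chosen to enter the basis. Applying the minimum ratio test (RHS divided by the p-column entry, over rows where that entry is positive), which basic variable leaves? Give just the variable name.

s2

Ratios: row 1 (q): entry -1/5 ≤ 0, skip; row 2 (s2): 14/3 = 14/3; row 3 (s3): (117/5)/(19/5) = 117/19.
Minimum ratio 14/3 is in the s2 row, so s2 leaves.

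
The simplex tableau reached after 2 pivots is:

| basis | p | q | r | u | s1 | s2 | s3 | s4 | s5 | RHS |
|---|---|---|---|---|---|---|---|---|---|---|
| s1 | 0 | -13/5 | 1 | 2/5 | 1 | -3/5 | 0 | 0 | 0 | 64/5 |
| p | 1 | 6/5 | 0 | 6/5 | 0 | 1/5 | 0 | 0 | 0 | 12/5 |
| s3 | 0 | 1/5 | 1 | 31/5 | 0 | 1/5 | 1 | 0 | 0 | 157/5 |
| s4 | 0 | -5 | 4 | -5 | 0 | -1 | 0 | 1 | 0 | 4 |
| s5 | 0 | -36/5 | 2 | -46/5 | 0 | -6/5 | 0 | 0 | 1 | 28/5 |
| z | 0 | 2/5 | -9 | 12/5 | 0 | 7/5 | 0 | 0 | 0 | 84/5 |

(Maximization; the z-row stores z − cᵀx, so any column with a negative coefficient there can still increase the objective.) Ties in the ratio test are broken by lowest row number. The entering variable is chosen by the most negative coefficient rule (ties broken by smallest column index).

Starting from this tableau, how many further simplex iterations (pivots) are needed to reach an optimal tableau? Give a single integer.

2

pivot: r in, s4 out → z = 129/5
pivot: q in, p out → z = 95/2
No improving column remains; optimal.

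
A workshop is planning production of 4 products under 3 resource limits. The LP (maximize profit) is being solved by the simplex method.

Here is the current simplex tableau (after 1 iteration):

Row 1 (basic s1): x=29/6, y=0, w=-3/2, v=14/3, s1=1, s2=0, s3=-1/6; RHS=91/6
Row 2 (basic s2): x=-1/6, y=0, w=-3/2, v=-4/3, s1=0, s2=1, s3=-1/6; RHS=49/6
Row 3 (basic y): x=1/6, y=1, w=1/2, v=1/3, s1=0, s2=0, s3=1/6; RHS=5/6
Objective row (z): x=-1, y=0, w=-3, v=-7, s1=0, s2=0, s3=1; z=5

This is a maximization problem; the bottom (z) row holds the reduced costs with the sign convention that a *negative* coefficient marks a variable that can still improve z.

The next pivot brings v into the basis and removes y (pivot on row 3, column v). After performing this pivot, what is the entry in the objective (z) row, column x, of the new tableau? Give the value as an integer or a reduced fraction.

Pivot element is row 3, column v: 1/3.
Normalize row 3: new (row 3, x) = (1/6)/(1/3) = 1/2.
z-row ← z-row − (-7)·(new row 3): -1 − (-7)·(1/2) = 5/2.

5/2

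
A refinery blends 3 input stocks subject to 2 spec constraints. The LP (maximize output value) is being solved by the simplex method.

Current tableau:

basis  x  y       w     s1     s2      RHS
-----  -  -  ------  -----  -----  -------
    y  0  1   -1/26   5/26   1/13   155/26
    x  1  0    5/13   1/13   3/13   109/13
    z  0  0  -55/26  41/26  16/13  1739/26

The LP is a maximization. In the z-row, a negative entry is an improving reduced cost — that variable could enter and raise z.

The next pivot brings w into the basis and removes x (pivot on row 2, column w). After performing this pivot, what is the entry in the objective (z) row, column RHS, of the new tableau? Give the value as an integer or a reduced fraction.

Pivot element is row 2, column w: 5/13.
Normalize row 2: new (row 2, RHS) = (109/13)/(5/13) = 109/5.
z-row ← z-row − (-55/26)·(new row 2): 1739/26 − (-55/26)·(109/5) = 113.

113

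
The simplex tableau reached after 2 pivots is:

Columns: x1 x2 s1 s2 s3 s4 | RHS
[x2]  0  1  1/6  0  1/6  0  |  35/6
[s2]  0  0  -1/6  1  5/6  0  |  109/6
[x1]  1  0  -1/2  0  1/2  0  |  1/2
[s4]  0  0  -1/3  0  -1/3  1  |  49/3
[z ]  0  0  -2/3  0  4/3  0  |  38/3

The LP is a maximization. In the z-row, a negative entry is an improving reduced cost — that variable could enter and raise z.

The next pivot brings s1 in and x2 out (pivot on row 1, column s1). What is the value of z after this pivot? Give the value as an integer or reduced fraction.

36

Minimum ratio for s1: (35/6)/(1/6) = 35.
z changes by −(z-row coeff of s1)·ratio = −(-2/3)·35 = 70/3.
New z = 38/3 + (70/3) = 36.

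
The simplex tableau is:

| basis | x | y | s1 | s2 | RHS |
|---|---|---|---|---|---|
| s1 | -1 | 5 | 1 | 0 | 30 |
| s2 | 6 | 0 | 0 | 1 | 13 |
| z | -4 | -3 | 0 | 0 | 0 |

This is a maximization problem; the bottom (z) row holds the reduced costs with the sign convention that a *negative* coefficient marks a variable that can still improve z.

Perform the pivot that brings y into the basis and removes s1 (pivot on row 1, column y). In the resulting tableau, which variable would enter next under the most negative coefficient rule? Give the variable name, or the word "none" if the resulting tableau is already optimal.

x

Pivot element 5. New z-row = old z-row − (-3)·(row 1/5).
Updated z-row coefficients: x: -23/5, y: 0, s1: 3/5, s2: 0.
The most negative is -23/5 in column x, so x would enter next.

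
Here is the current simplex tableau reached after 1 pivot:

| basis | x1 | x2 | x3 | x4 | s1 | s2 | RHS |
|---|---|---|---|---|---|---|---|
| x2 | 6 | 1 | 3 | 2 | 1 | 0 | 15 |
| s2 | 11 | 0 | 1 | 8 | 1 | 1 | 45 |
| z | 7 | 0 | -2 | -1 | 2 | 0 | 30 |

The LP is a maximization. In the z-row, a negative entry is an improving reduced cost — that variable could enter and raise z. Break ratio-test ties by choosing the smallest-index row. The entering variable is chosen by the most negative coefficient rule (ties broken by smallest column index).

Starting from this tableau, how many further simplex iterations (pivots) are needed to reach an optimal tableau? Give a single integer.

pivot: x3 in, x2 out → z = 40
No improving column remains; optimal.

1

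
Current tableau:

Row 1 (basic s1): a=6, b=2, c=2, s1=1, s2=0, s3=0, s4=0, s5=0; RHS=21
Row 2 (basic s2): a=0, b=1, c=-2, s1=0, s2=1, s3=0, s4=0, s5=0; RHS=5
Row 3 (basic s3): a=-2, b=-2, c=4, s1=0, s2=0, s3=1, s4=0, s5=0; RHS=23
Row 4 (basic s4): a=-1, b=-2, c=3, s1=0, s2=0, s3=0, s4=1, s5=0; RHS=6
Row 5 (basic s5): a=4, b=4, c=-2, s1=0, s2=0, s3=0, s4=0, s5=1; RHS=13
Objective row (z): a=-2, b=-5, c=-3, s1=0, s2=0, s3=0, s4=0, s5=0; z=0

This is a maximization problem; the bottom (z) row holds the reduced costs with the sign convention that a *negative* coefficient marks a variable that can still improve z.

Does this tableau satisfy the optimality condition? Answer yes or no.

Column a has objective-row coefficient -2, which is negative; an improving pivot exists, so not yet optimal.

no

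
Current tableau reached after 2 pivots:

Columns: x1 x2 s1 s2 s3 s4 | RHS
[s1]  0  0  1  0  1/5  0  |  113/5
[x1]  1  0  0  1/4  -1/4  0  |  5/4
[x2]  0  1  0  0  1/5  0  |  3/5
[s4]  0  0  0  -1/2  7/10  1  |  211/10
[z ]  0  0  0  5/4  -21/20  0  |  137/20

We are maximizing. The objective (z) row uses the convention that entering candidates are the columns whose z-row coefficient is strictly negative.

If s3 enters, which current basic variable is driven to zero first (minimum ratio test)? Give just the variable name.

Ratios: row 1 (s1): (113/5)/(1/5) = 113; row 2 (x1): entry -1/4 ≤ 0, skip; row 3 (x2): (3/5)/(1/5) = 3; row 4 (s4): (211/10)/(7/10) = 211/7.
Minimum ratio 3 is in the x2 row, so x2 leaves.

x2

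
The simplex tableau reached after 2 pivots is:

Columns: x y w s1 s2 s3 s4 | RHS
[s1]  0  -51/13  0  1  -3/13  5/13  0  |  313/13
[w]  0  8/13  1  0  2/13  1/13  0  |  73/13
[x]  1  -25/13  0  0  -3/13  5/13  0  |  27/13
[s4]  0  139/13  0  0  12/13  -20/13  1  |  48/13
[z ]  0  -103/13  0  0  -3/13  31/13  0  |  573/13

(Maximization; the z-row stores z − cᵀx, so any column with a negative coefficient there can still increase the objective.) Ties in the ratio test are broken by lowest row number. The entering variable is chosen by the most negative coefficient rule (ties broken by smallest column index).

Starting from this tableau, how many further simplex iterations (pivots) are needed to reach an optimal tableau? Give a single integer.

pivot: y in, s4 out → z = 6507/139
No improving column remains; optimal.

1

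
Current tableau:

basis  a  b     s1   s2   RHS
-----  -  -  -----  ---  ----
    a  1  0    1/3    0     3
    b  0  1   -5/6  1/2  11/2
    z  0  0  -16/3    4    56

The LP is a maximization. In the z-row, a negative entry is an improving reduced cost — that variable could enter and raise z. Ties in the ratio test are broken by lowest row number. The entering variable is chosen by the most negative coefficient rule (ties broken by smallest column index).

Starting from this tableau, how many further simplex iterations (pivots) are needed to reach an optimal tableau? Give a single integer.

pivot: s1 in, a out → z = 104
No improving column remains; optimal.

1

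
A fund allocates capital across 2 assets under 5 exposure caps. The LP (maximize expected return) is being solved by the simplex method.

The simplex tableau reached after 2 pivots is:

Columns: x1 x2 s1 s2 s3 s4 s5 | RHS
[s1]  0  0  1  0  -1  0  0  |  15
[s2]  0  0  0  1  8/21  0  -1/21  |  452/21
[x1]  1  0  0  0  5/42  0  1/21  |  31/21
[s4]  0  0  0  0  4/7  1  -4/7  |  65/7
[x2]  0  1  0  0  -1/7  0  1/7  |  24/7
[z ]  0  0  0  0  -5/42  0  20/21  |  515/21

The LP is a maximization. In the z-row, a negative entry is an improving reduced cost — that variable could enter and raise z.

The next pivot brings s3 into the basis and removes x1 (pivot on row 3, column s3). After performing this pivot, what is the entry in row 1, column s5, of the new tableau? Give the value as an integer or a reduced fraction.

Pivot element is row 3, column s3: 5/42.
Normalize row 3: new (row 3, s5) = (1/21)/(5/42) = 2/5.
row 1 ← row 1 − (-1)·(new row 3): 0 − (-1)·(2/5) = 2/5.

2/5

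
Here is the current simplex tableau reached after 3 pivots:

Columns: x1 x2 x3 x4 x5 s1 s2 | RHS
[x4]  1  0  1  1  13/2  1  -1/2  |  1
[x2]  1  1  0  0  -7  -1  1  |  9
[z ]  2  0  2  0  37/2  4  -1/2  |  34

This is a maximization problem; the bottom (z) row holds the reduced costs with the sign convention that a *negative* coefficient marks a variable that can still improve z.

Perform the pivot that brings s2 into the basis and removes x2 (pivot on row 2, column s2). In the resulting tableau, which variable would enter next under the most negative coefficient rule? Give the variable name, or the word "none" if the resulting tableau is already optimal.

none

Pivot element 1. New z-row = old z-row − (-1/2)·(row 2/1).
Updated z-row coefficients: x1: 5/2, x2: 1/2, x3: 2, x4: 0, x5: 15, s1: 7/2, s2: 0.
No coefficient is strictly negative; the tableau after this pivot is optimal.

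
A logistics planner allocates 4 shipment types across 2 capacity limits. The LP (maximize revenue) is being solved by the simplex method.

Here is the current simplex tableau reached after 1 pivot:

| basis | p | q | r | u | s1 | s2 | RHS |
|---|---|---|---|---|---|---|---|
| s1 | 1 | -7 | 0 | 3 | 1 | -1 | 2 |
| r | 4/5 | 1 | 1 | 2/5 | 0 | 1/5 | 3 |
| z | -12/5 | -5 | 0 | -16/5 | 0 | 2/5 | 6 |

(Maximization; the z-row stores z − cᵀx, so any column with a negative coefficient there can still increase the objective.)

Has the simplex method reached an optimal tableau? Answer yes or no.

no

Column p has objective-row coefficient -12/5, which is negative; an improving pivot exists, so not yet optimal.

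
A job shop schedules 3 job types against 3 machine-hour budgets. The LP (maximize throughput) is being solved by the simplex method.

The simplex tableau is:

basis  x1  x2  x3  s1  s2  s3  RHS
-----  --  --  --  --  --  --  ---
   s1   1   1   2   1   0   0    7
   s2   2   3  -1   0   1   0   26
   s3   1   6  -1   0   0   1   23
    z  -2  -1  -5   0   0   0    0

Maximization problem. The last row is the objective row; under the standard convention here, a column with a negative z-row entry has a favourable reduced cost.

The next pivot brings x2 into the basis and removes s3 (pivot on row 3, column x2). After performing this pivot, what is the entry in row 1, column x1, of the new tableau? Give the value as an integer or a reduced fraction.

Pivot element is row 3, column x2: 6.
Normalize row 3: new (row 3, x1) = 1/6 = 1/6.
row 1 ← row 1 − 1·(new row 3): 1 − 1·(1/6) = 5/6.

5/6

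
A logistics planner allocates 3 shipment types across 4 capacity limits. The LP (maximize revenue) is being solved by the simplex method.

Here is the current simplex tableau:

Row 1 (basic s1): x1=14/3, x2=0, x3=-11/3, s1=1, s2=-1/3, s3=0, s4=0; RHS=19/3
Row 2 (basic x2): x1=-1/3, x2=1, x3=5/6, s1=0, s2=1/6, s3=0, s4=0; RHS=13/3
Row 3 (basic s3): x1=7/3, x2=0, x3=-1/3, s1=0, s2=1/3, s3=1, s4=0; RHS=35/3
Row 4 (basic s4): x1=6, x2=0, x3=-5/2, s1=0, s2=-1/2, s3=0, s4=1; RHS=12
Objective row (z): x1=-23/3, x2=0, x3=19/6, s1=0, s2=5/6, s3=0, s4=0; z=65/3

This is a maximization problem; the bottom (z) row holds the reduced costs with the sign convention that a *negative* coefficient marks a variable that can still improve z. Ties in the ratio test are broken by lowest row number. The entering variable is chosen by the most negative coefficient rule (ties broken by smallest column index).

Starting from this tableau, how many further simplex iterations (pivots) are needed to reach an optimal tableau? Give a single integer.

pivot: x1 in, s1 out → z = 449/14
pivot: x3 in, s4 out → z = 2297/62
pivot: s1 in, x2 out → z = 186/5
No improving column remains; optimal.

3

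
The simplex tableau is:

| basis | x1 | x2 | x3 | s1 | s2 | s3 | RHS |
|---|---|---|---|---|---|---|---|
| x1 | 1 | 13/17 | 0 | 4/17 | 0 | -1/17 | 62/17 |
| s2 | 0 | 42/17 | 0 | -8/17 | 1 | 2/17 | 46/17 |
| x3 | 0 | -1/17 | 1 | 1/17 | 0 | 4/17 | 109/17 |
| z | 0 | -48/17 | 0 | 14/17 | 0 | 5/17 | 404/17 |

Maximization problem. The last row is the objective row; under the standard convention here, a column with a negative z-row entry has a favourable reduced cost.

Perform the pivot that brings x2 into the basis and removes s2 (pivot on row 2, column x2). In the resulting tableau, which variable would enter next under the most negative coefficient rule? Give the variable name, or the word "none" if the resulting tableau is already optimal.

Pivot element 42/17. New z-row = old z-row − (-48/17)·(row 2/(42/17)).
Updated z-row coefficients: x1: 0, x2: 0, x3: 0, s1: 2/7, s2: 8/7, s3: 3/7.
No coefficient is strictly negative; the tableau after this pivot is optimal.

none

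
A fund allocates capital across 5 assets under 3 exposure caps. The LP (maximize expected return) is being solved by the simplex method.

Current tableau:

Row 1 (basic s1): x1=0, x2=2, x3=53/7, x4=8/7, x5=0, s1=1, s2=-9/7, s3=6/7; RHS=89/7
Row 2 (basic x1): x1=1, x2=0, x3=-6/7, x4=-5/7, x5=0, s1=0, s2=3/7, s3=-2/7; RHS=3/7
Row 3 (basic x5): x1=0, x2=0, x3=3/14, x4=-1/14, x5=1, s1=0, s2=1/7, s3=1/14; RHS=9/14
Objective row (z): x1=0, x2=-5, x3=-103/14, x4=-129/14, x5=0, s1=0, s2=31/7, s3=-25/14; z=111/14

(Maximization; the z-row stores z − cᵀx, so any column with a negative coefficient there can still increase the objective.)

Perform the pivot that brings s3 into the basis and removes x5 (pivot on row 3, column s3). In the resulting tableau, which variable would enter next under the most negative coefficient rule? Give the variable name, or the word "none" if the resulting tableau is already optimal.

x4

Pivot element 1/14. New z-row = old z-row − (-25/14)·(row 3/(1/14)).
Updated z-row coefficients: x1: 0, x2: -5, x3: -2, x4: -11, x5: 25, s1: 0, s2: 8, s3: 0.
The most negative is -11 in column x4, so x4 would enter next.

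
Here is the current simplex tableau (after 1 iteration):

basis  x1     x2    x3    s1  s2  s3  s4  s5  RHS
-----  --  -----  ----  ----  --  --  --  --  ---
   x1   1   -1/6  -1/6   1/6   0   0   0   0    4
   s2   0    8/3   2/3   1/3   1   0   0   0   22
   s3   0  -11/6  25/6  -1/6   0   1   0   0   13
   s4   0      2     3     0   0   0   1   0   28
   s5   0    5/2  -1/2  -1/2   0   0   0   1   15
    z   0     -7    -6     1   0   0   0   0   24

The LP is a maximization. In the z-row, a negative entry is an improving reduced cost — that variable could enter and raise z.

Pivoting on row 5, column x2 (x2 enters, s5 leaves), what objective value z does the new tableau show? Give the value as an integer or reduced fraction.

Minimum ratio for x2: 15/(5/2) = 6.
z changes by −(z-row coeff of x2)·ratio = −(-7)·6 = 42.
New z = 24 + 42 = 66.

66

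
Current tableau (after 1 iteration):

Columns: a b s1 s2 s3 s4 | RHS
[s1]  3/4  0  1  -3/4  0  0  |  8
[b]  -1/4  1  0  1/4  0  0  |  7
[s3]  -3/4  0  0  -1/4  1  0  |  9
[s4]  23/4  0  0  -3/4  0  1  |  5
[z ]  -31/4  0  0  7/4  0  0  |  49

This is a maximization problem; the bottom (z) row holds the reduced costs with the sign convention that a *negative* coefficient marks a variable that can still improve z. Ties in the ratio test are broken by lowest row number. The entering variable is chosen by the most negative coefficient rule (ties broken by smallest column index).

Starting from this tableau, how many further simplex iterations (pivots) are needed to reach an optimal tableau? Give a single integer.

pivot: a in, s4 out → z = 1282/23
No improving column remains; optimal.

1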